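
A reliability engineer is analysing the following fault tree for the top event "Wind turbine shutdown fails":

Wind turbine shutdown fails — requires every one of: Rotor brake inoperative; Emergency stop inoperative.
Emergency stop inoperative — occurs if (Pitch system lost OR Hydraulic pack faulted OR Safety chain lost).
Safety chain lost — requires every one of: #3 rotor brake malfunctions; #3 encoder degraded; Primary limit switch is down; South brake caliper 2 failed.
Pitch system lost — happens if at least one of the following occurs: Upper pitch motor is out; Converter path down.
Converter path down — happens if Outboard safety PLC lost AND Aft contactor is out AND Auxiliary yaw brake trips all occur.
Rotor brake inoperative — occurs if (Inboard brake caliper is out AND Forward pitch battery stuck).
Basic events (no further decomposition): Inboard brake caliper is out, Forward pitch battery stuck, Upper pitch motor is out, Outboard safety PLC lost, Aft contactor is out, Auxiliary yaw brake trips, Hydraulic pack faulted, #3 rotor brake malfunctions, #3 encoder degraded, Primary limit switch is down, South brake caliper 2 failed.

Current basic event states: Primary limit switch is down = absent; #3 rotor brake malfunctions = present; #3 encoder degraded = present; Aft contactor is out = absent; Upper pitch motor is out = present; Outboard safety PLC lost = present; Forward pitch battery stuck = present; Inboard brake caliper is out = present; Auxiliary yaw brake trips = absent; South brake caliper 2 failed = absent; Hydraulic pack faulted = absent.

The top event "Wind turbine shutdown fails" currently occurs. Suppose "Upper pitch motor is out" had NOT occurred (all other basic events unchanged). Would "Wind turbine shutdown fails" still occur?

Counterfactual: set "Upper pitch motor is out" to not occurred.
Rotor brake inoperative [AND]: Inboard brake caliper is out=occurs, Forward pitch battery stuck=occurs → all inputs occur → occurs.
Converter path down [AND]: Outboard safety PLC lost=occurs, Aft contactor is out=not, Auxiliary yaw brake trips=not → not all inputs occur → does not occur.
Pitch system lost [OR]: Upper pitch motor is out=not, Converter path down=not → no input occurs → does not occur.
Safety chain lost [AND]: #3 rotor brake malfunctions=occurs, #3 encoder degraded=occurs, Primary limit switch is down=not, South brake caliper 2 failed=not → not all inputs occur → does not occur.
Emergency stop inoperative [OR]: Pitch system lost=not, Hydraulic pack faulted=not, Safety chain lost=not → no input occurs → does not occur.
Wind turbine shutdown fails [AND]: Rotor brake inoperative=occurs, Emergency stop inoperative=not → not all inputs occur → does not occur.

No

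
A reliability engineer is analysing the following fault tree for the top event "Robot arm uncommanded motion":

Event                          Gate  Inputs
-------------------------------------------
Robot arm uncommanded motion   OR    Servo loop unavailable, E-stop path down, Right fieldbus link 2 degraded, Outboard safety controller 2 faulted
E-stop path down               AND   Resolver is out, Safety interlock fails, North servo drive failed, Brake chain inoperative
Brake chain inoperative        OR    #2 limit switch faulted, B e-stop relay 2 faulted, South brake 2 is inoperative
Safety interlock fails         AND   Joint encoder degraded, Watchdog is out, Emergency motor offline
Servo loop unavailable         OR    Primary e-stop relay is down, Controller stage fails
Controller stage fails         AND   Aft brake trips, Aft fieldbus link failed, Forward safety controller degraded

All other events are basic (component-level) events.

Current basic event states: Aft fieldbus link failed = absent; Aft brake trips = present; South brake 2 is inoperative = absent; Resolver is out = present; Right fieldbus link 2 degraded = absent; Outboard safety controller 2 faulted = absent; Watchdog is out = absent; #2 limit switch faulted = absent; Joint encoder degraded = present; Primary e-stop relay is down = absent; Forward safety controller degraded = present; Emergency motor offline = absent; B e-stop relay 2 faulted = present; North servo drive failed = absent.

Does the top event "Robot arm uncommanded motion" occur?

No

Controller stage fails [AND]: Aft brake trips=occurs, Aft fieldbus link failed=not, Forward safety controller degraded=occurs → not all inputs occur → does not occur.
Servo loop unavailable [OR]: Primary e-stop relay is down=not, Controller stage fails=not → no input occurs → does not occur.
Safety interlock fails [AND]: Joint encoder degraded=occurs, Watchdog is out=not, Emergency motor offline=not → not all inputs occur → does not occur.
Brake chain inoperative [OR]: #2 limit switch faulted=not, B e-stop relay 2 faulted=occurs, South brake 2 is inoperative=not → at least one input occurs → occurs.
E-stop path down [AND]: Resolver is out=occurs, Safety interlock fails=not, North servo drive failed=not, Brake chain inoperative=occurs → not all inputs occur → does not occur.
Robot arm uncommanded motion [OR]: Servo loop unavailable=not, E-stop path down=not, Right fieldbus link 2 degraded=not, Outboard safety controller 2 faulted=not → no input occurs → does not occur.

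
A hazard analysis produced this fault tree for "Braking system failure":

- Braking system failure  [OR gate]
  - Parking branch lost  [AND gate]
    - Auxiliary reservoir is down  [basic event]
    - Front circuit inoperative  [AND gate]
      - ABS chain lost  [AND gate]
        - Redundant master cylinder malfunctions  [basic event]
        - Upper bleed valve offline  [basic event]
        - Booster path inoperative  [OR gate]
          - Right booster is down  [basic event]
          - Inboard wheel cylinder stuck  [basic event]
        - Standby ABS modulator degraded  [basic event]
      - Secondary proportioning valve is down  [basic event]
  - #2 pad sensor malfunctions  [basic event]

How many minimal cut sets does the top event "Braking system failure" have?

3

Booster path inoperative [OR]: union of children's cut sets → 2 cut set(s).
ABS chain lost [AND]: one cut set from each child combined → 1 × 1 × 2 × 1 = 2 cut set(s).
Front circuit inoperative [AND]: one cut set from each child combined → 2 × 1 = 2 cut set(s).
Parking branch lost [AND]: one cut set from each child combined → 1 × 2 = 2 cut set(s).
Braking system failure [OR]: union of children's cut sets → 3 cut set(s).
Minimal cut sets: {Auxiliary reservoir is down, Redundant master cylinder malfunctions, Right booster is down, Secondary proportioning valve is down, Standby ABS modulator degraded, Upper bleed valve offline}; {Auxiliary reservoir is down, Inboard wheel cylinder stuck, Redundant master cylinder malfunctions, Secondary proportioning valve is down, Standby ABS modulator degraded, Upper bleed valve offline}; {#2 pad sensor malfunctions}.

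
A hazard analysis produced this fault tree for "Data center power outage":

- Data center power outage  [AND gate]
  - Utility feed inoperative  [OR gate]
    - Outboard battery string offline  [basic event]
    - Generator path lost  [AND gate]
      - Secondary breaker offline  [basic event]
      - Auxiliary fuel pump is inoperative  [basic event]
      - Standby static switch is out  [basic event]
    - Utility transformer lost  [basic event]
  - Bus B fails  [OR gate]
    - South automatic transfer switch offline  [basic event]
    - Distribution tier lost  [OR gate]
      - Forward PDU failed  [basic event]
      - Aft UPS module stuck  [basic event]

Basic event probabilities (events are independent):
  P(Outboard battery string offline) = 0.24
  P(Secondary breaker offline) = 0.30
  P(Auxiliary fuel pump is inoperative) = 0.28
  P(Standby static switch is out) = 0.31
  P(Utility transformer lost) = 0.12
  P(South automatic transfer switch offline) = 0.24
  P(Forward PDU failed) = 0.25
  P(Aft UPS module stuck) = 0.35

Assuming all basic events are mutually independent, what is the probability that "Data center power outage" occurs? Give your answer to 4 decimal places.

P(Generator path lost) [AND] = 0.30 × 0.28 × 0.31 = 0.026040
P(Utility feed inoperative) [OR] = 1 − (1−0.24) × (1−0.026040) × (1−0.12) = 0.348616
P(Distribution tier lost) [OR] = 1 − (1−0.25) × (1−0.35) = 0.512500
P(Bus B fails) [OR] = 1 − (1−0.24) × (1−0.512500) = 0.629500
P(Data center power outage) [AND] = 0.348616 × 0.629500 = 0.219454
Rounded to 4 decimal places: P(Data center power outage) ≈ 0.2195.

0.2195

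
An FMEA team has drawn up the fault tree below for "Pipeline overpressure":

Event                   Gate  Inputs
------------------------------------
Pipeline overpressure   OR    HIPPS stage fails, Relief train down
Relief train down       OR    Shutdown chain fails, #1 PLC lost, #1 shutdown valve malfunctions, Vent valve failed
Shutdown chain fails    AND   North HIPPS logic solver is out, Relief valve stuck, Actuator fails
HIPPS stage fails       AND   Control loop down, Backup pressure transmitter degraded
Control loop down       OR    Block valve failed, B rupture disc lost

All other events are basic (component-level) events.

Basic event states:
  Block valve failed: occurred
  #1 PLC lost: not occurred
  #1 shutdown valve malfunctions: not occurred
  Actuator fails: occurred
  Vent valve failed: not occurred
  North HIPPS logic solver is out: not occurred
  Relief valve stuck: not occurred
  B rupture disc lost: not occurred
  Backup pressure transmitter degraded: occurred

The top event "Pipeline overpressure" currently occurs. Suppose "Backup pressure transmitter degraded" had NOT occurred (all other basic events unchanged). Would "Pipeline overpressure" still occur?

No

Counterfactual: set "Backup pressure transmitter degraded" to not occurred.
Control loop down [OR]: Block valve failed=occurs, B rupture disc lost=not → at least one input occurs → occurs.
HIPPS stage fails [AND]: Control loop down=occurs, Backup pressure transmitter degraded=not → not all inputs occur → does not occur.
Shutdown chain fails [AND]: North HIPPS logic solver is out=not, Relief valve stuck=not, Actuator fails=occurs → not all inputs occur → does not occur.
Relief train down [OR]: Shutdown chain fails=not, #1 PLC lost=not, #1 shutdown valve malfunctions=not, Vent valve failed=not → no input occurs → does not occur.
Pipeline overpressure [OR]: HIPPS stage fails=not, Relief train down=not → no input occurs → does not occur.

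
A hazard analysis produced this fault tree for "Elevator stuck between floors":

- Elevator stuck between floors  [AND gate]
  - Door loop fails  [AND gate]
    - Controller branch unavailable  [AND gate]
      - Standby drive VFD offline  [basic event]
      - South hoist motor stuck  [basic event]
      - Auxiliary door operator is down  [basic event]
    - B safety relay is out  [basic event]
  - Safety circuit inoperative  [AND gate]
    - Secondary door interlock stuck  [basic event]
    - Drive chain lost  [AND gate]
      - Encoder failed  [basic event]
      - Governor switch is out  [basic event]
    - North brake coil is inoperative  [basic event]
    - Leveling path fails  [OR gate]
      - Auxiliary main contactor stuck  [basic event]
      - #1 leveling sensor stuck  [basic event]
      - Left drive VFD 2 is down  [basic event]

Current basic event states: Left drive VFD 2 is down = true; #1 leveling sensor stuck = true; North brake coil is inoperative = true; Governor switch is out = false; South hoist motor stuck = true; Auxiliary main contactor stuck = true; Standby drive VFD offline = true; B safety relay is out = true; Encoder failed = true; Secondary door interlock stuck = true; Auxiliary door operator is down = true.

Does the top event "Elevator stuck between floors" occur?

No

Controller branch unavailable [AND]: Standby drive VFD offline=occurs, South hoist motor stuck=occurs, Auxiliary door operator is down=occurs → all inputs occur → occurs.
Door loop fails [AND]: Controller branch unavailable=occurs, B safety relay is out=occurs → all inputs occur → occurs.
Drive chain lost [AND]: Encoder failed=occurs, Governor switch is out=not → not all inputs occur → does not occur.
Leveling path fails [OR]: Auxiliary main contactor stuck=occurs, #1 leveling sensor stuck=occurs, Left drive VFD 2 is down=occurs → at least one input occurs → occurs.
Safety circuit inoperative [AND]: Secondary door interlock stuck=occurs, Drive chain lost=not, North brake coil is inoperative=occurs, Leveling path fails=occurs → not all inputs occur → does not occur.
Elevator stuck between floors [AND]: Door loop fails=occurs, Safety circuit inoperative=not → not all inputs occur → does not occur.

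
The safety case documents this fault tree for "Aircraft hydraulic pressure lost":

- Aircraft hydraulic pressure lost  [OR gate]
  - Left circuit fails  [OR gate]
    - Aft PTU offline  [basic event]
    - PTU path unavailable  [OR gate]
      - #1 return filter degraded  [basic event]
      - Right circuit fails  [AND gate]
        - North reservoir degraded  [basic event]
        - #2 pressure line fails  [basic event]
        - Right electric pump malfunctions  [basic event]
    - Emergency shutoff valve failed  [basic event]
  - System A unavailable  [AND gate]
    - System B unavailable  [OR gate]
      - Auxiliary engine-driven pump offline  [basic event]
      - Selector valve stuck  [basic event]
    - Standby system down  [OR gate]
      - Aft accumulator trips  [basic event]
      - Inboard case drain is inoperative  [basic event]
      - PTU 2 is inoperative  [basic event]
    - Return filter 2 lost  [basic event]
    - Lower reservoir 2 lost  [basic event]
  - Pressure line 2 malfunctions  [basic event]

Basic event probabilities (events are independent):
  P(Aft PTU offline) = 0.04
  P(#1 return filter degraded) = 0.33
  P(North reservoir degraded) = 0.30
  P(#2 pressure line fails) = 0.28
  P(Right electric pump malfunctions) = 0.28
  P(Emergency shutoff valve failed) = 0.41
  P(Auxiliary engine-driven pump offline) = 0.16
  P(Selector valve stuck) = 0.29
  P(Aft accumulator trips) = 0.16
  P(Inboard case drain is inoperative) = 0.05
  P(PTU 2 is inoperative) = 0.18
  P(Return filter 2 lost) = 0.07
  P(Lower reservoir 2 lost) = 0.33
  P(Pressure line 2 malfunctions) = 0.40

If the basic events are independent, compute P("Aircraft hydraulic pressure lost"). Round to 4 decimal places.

0.7784

P(Right circuit fails) [AND] = 0.30 × 0.28 × 0.28 = 0.023520
P(PTU path unavailable) [OR] = 1 − (1−0.33) × (1−0.023520) = 0.345758
P(Left circuit fails) [OR] = 1 − (1−0.04) × (1−0.345758) × (1−0.41) = 0.629437
P(System B unavailable) [OR] = 1 − (1−0.16) × (1−0.29) = 0.403600
P(Standby system down) [OR] = 1 − (1−0.16) × (1−0.05) × (1−0.18) = 0.345640
P(System A unavailable) [AND] = 0.403600 × 0.345640 × 0.07 × 0.33 = 0.003222
P(Aircraft hydraulic pressure lost) [OR] = 1 − (1−0.629437) × (1−0.003222) × (1−0.40) = 0.778379
Rounded to 4 decimal places: P(Aircraft hydraulic pressure lost) ≈ 0.7784.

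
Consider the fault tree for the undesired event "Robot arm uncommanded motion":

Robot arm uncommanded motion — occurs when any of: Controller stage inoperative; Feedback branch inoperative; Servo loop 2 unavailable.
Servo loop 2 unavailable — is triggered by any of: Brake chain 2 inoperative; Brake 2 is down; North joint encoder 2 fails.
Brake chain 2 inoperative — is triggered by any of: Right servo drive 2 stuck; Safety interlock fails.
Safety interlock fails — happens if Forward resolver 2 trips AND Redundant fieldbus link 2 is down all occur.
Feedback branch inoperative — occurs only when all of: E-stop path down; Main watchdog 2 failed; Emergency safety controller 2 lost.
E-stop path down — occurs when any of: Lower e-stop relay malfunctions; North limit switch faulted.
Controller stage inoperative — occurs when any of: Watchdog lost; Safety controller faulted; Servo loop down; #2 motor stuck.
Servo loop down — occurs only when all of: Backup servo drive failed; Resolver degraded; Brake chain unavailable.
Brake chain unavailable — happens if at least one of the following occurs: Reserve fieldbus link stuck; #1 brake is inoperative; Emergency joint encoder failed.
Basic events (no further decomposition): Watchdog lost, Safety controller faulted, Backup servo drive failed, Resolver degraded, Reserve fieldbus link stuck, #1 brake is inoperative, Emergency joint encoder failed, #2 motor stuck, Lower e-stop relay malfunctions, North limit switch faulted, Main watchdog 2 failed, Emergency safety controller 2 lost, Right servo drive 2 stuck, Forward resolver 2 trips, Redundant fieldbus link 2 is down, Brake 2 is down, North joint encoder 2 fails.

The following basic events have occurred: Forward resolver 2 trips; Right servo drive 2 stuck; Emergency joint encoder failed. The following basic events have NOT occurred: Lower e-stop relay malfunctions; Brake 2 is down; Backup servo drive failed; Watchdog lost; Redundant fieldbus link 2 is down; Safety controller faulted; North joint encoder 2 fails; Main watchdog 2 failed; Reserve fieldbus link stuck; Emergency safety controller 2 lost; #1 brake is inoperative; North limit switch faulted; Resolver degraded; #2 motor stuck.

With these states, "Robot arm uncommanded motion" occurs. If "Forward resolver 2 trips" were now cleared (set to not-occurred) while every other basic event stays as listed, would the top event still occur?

Counterfactual: set "Forward resolver 2 trips" to not occurred.
Brake chain unavailable [OR]: Reserve fieldbus link stuck=not, #1 brake is inoperative=not, Emergency joint encoder failed=occurs → at least one input occurs → occurs.
Servo loop down [AND]: Backup servo drive failed=not, Resolver degraded=not, Brake chain unavailable=occurs → not all inputs occur → does not occur.
Controller stage inoperative [OR]: Watchdog lost=not, Safety controller faulted=not, Servo loop down=not, #2 motor stuck=not → no input occurs → does not occur.
E-stop path down [OR]: Lower e-stop relay malfunctions=not, North limit switch faulted=not → no input occurs → does not occur.
Feedback branch inoperative [AND]: E-stop path down=not, Main watchdog 2 failed=not, Emergency safety controller 2 lost=not → not all inputs occur → does not occur.
Safety interlock fails [AND]: Forward resolver 2 trips=not, Redundant fieldbus link 2 is down=not → not all inputs occur → does not occur.
Brake chain 2 inoperative [OR]: Right servo drive 2 stuck=occurs, Safety interlock fails=not → at least one input occurs → occurs.
Servo loop 2 unavailable [OR]: Brake chain 2 inoperative=occurs, Brake 2 is down=not, North joint encoder 2 fails=not → at least one input occurs → occurs.
Robot arm uncommanded motion [OR]: Controller stage inoperative=not, Feedback branch inoperative=not, Servo loop 2 unavailable=occurs → at least one input occurs → occurs.

Yes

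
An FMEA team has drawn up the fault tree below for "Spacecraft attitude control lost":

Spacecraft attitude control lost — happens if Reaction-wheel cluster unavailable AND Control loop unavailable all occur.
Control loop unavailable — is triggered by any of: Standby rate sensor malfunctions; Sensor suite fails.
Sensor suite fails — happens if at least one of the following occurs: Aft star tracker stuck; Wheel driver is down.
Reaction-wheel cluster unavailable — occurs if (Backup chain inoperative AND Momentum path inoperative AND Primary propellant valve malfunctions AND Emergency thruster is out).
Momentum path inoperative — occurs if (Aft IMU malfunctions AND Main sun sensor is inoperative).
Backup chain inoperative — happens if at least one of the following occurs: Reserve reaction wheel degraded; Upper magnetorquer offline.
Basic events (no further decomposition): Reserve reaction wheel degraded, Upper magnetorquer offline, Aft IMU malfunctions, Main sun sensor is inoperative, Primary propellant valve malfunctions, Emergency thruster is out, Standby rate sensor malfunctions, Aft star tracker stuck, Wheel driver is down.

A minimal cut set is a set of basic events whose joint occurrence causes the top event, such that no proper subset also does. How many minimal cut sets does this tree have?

6

Backup chain inoperative [OR]: union of children's cut sets → 2 cut set(s).
Momentum path inoperative [AND]: one cut set from each child combined → 1 × 1 = 1 cut set(s).
Reaction-wheel cluster unavailable [AND]: one cut set from each child combined → 2 × 1 × 1 × 1 = 2 cut set(s).
Sensor suite fails [OR]: union of children's cut sets → 2 cut set(s).
Control loop unavailable [OR]: union of children's cut sets → 3 cut set(s).
Spacecraft attitude control lost [AND]: one cut set from each child combined → 2 × 3 = 6 cut set(s).
Minimal cut sets: {Aft IMU malfunctions, Emergency thruster is out, Main sun sensor is inoperative, Primary propellant valve malfunctions, Reserve reaction wheel degraded, Standby rate sensor malfunctions}; {Aft IMU malfunctions, Aft star tracker stuck, Emergency thruster is out, Main sun sensor is inoperative, Primary propellant valve malfunctions, Reserve reaction wheel degraded}; {Aft IMU malfunctions, Emergency thruster is out, Main sun sensor is inoperative, Primary propellant valve malfunctions, Reserve reaction wheel degraded, Wheel driver is down}; {Aft IMU malfunctions, Emergency thruster is out, Main sun sensor is inoperative, Primary propellant valve malfunctions, Standby rate sensor malfunctions, Upper magnetorquer offline}; {Aft IMU malfunctions, Aft star tracker stuck, Emergency thruster is out, Main sun sensor is inoperative, Primary propellant valve malfunctions, Upper magnetorquer offline}; {Aft IMU malfunctions, Emergency thruster is out, Main sun sensor is inoperative, Primary propellant valve malfunctions, Upper magnetorquer offline, Wheel driver is down}.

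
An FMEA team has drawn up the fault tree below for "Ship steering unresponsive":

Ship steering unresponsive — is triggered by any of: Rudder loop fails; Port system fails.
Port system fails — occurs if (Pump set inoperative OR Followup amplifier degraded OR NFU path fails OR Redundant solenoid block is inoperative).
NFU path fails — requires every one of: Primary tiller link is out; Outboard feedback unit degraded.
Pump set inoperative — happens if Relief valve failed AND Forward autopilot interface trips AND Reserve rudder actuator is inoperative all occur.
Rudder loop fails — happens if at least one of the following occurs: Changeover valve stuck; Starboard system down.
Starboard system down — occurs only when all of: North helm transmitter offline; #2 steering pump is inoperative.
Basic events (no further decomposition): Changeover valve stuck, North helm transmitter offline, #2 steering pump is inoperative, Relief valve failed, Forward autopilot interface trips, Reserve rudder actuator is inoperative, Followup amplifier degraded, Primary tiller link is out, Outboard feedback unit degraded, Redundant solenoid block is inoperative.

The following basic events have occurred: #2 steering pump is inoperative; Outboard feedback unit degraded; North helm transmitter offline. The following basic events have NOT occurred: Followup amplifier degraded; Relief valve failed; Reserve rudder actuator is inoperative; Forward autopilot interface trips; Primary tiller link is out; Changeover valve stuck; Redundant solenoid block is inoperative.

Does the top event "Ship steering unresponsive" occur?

Yes

Starboard system down [AND]: North helm transmitter offline=occurs, #2 steering pump is inoperative=occurs → all inputs occur → occurs.
Rudder loop fails [OR]: Changeover valve stuck=not, Starboard system down=occurs → at least one input occurs → occurs.
Pump set inoperative [AND]: Relief valve failed=not, Forward autopilot interface trips=not, Reserve rudder actuator is inoperative=not → not all inputs occur → does not occur.
NFU path fails [AND]: Primary tiller link is out=not, Outboard feedback unit degraded=occurs → not all inputs occur → does not occur.
Port system fails [OR]: Pump set inoperative=not, Followup amplifier degraded=not, NFU path fails=not, Redundant solenoid block is inoperative=not → no input occurs → does not occur.
Ship steering unresponsive [OR]: Rudder loop fails=occurs, Port system fails=not → at least one input occurs → occurs.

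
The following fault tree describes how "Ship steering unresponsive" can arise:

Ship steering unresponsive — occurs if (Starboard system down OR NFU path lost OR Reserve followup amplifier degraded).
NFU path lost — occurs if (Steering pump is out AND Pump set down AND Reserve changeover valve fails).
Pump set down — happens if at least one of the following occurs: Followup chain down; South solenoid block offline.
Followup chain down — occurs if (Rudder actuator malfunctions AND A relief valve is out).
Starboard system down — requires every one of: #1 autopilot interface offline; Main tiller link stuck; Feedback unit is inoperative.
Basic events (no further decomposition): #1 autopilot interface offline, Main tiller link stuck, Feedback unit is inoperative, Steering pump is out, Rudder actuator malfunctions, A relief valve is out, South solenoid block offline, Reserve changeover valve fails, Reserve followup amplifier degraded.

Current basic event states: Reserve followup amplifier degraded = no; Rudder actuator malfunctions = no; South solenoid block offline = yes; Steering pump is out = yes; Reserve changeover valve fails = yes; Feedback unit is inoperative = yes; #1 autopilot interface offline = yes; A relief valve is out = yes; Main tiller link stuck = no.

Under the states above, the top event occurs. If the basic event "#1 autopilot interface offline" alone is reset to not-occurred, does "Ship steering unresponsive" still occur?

Yes

Counterfactual: set "#1 autopilot interface offline" to not occurred.
Starboard system down [AND]: #1 autopilot interface offline=not, Main tiller link stuck=not, Feedback unit is inoperative=occurs → not all inputs occur → does not occur.
Followup chain down [AND]: Rudder actuator malfunctions=not, A relief valve is out=occurs → not all inputs occur → does not occur.
Pump set down [OR]: Followup chain down=not, South solenoid block offline=occurs → at least one input occurs → occurs.
NFU path lost [AND]: Steering pump is out=occurs, Pump set down=occurs, Reserve changeover valve fails=occurs → all inputs occur → occurs.
Ship steering unresponsive [OR]: Starboard system down=not, NFU path lost=occurs, Reserve followup amplifier degraded=not → at least one input occurs → occurs.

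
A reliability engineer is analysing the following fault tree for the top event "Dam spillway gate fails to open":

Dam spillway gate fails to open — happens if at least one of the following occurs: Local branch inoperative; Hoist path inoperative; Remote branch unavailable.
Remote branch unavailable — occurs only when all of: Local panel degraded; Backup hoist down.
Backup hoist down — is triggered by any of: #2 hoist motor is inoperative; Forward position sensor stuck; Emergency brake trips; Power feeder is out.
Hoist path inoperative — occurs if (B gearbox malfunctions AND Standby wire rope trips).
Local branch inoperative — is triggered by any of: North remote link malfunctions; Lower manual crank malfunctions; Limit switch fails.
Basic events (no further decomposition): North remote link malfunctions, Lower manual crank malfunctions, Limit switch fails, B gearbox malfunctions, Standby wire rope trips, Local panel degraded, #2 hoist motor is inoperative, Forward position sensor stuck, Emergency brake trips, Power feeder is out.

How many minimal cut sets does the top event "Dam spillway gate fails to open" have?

8

Local branch inoperative [OR]: union of children's cut sets → 3 cut set(s).
Hoist path inoperative [AND]: one cut set from each child combined → 1 × 1 = 1 cut set(s).
Backup hoist down [OR]: union of children's cut sets → 4 cut set(s).
Remote branch unavailable [AND]: one cut set from each child combined → 1 × 4 = 4 cut set(s).
Dam spillway gate fails to open [OR]: union of children's cut sets → 8 cut set(s).
Minimal cut sets: {North remote link malfunctions}; {Lower manual crank malfunctions}; {Limit switch fails}; {B gearbox malfunctions, Standby wire rope trips}; {#2 hoist motor is inoperative, Local panel degraded}; {Forward position sensor stuck, Local panel degraded}; {Emergency brake trips, Local panel degraded}; {Local panel degraded, Power feeder is out}.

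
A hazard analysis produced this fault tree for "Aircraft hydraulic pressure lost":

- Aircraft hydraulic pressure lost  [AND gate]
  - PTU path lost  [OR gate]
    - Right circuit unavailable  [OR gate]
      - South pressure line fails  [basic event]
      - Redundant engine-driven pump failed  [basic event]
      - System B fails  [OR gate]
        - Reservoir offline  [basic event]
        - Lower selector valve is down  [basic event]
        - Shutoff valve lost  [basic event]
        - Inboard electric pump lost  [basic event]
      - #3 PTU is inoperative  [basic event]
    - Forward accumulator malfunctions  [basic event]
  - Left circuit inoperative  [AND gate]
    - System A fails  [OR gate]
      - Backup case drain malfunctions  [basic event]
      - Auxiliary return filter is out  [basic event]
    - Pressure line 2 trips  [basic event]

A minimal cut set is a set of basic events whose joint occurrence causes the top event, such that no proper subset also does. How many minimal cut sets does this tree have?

16

System B fails [OR]: union of children's cut sets → 4 cut set(s).
Right circuit unavailable [OR]: union of children's cut sets → 7 cut set(s).
PTU path lost [OR]: union of children's cut sets → 8 cut set(s).
System A fails [OR]: union of children's cut sets → 2 cut set(s).
Left circuit inoperative [AND]: one cut set from each child combined → 2 × 1 = 2 cut set(s).
Aircraft hydraulic pressure lost [AND]: one cut set from each child combined → 8 × 2 = 16 cut set(s).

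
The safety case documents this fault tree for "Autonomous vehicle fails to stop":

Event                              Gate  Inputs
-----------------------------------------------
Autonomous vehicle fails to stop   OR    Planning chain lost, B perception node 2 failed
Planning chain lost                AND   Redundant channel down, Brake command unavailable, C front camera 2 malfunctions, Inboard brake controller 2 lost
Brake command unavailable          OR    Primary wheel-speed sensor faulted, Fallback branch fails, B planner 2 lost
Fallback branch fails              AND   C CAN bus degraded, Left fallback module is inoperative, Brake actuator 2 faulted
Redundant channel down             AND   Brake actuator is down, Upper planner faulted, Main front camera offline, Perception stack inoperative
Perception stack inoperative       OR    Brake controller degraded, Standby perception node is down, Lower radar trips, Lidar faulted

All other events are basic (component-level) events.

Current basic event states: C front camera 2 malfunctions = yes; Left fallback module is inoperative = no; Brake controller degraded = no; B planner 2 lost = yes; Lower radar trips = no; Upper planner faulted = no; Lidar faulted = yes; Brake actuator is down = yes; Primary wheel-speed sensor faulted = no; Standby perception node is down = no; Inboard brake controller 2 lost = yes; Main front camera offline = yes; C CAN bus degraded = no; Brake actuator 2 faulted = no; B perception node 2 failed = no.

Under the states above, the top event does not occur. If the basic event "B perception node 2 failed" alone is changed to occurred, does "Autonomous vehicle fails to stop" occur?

Yes

Counterfactual: set "B perception node 2 failed" to occurred.
Perception stack inoperative [OR]: Brake controller degraded=not, Standby perception node is down=not, Lower radar trips=not, Lidar faulted=occurs → at least one input occurs → occurs.
Redundant channel down [AND]: Brake actuator is down=occurs, Upper planner faulted=not, Main front camera offline=occurs, Perception stack inoperative=occurs → not all inputs occur → does not occur.
Fallback branch fails [AND]: C CAN bus degraded=not, Left fallback module is inoperative=not, Brake actuator 2 faulted=not → not all inputs occur → does not occur.
Brake command unavailable [OR]: Primary wheel-speed sensor faulted=not, Fallback branch fails=not, B planner 2 lost=occurs → at least one input occurs → occurs.
Planning chain lost [AND]: Redundant channel down=not, Brake command unavailable=occurs, C front camera 2 malfunctions=occurs, Inboard brake controller 2 lost=occurs → not all inputs occur → does not occur.
Autonomous vehicle fails to stop [OR]: Planning chain lost=not, B perception node 2 failed=occurs → at least one input occurs → occurs.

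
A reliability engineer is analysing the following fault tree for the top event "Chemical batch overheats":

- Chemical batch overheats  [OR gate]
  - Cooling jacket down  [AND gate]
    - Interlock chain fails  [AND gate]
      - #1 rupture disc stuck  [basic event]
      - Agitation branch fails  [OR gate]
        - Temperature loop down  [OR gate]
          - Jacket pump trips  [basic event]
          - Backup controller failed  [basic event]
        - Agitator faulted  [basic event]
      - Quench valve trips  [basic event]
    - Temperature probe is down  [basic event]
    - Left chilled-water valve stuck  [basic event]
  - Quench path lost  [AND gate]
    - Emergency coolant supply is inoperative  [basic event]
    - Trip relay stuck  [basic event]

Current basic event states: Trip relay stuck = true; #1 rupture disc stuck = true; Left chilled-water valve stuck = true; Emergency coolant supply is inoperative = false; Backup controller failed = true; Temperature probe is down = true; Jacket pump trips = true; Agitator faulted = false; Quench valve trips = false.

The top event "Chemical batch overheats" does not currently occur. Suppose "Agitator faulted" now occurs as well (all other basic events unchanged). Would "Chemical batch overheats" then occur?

No

Counterfactual: set "Agitator faulted" to occurred.
Temperature loop down [OR]: Jacket pump trips=occurs, Backup controller failed=occurs → at least one input occurs → occurs.
Agitation branch fails [OR]: Temperature loop down=occurs, Agitator faulted=occurs → at least one input occurs → occurs.
Interlock chain fails [AND]: #1 rupture disc stuck=occurs, Agitation branch fails=occurs, Quench valve trips=not → not all inputs occur → does not occur.
Cooling jacket down [AND]: Interlock chain fails=not, Temperature probe is down=occurs, Left chilled-water valve stuck=occurs → not all inputs occur → does not occur.
Quench path lost [AND]: Emergency coolant supply is inoperative=not, Trip relay stuck=occurs → not all inputs occur → does not occur.
Chemical batch overheats [OR]: Cooling jacket down=not, Quench path lost=not → no input occurs → does not occur.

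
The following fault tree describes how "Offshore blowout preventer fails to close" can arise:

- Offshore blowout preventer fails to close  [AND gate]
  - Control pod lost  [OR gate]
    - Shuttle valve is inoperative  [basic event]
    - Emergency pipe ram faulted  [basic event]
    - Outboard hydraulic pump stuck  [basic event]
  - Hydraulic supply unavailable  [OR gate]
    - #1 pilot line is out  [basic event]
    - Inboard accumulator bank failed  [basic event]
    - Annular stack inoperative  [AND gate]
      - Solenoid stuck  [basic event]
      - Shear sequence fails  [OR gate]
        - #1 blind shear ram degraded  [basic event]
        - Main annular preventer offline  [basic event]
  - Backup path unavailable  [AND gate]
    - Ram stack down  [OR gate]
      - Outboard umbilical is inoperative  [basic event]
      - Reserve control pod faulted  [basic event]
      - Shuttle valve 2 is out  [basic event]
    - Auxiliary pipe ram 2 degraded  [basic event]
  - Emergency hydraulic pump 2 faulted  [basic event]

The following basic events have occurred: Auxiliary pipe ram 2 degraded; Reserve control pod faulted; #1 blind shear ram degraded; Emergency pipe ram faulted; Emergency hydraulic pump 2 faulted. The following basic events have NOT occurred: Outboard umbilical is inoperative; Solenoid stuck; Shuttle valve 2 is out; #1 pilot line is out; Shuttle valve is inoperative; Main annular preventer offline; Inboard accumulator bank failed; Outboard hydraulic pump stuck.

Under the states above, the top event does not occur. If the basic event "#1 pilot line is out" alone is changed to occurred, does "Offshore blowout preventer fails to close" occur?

Counterfactual: set "#1 pilot line is out" to occurred.
Control pod lost [OR]: Shuttle valve is inoperative=not, Emergency pipe ram faulted=occurs, Outboard hydraulic pump stuck=not → at least one input occurs → occurs.
Shear sequence fails [OR]: #1 blind shear ram degraded=occurs, Main annular preventer offline=not → at least one input occurs → occurs.
Annular stack inoperative [AND]: Solenoid stuck=not, Shear sequence fails=occurs → not all inputs occur → does not occur.
Hydraulic supply unavailable [OR]: #1 pilot line is out=occurs, Inboard accumulator bank failed=not, Annular stack inoperative=not → at least one input occurs → occurs.
Ram stack down [OR]: Outboard umbilical is inoperative=not, Reserve control pod faulted=occurs, Shuttle valve 2 is out=not → at least one input occurs → occurs.
Backup path unavailable [AND]: Ram stack down=occurs, Auxiliary pipe ram 2 degraded=occurs → all inputs occur → occurs.
Offshore blowout preventer fails to close [AND]: Control pod lost=occurs, Hydraulic supply unavailable=occurs, Backup path unavailable=occurs, Emergency hydraulic pump 2 faulted=occurs → all inputs occur → occurs.

Yes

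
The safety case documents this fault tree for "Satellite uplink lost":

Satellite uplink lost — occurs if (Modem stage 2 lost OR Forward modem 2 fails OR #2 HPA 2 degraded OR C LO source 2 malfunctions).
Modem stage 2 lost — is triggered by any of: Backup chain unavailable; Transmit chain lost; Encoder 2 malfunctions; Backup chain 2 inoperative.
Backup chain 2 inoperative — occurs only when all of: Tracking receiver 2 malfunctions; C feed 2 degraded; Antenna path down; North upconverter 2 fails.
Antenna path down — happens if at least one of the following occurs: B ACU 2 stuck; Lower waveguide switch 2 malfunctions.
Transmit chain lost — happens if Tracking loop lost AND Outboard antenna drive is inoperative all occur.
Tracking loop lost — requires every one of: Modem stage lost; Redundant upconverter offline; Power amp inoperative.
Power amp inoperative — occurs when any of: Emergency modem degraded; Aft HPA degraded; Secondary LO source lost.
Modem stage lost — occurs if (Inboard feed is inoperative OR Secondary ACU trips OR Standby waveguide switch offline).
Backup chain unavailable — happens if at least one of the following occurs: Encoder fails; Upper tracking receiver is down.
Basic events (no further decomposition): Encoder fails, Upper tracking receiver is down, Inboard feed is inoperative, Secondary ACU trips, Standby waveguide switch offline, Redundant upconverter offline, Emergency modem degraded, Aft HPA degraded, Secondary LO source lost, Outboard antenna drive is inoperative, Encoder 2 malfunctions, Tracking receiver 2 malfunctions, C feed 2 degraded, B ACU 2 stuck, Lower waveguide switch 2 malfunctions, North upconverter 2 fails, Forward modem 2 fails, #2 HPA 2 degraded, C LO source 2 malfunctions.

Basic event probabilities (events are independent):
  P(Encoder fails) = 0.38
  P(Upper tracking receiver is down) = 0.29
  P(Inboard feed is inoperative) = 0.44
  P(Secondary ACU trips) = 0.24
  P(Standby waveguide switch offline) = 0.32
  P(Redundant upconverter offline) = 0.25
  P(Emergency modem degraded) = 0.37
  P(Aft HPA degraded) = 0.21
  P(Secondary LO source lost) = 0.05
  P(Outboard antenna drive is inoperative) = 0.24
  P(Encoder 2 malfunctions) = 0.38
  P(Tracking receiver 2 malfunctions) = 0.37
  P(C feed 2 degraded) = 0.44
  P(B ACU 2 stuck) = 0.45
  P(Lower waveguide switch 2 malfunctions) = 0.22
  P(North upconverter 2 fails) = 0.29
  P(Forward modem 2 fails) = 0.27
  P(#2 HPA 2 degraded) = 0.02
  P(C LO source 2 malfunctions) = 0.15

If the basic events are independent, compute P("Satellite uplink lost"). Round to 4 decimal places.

P(Backup chain unavailable) [OR] = 1 − (1−0.38) × (1−0.29) = 0.559800
P(Modem stage lost) [OR] = 1 − (1−0.44) × (1−0.24) × (1−0.32) = 0.710592
P(Power amp inoperative) [OR] = 1 − (1−0.37) × (1−0.21) × (1−0.05) = 0.527185
P(Tracking loop lost) [AND] = 0.710592 × 0.25 × 0.527185 = 0.093653
P(Transmit chain lost) [AND] = 0.093653 × 0.24 = 0.022477
P(Antenna path down) [OR] = 1 − (1−0.45) × (1−0.22) = 0.571000
P(Backup chain 2 inoperative) [AND] = 0.37 × 0.44 × 0.571000 × 0.29 = 0.026958
P(Modem stage 2 lost) [OR] = 1 − (1−0.559800) × (1−0.022477) × (1−0.38) × (1−0.026958) = 0.740403
P(Satellite uplink lost) [OR] = 1 − (1−0.740403) × (1−0.27) × (1−0.02) × (1−0.15) = 0.842142
Rounded to 4 decimal places: P(Satellite uplink lost) ≈ 0.8421.

0.8421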